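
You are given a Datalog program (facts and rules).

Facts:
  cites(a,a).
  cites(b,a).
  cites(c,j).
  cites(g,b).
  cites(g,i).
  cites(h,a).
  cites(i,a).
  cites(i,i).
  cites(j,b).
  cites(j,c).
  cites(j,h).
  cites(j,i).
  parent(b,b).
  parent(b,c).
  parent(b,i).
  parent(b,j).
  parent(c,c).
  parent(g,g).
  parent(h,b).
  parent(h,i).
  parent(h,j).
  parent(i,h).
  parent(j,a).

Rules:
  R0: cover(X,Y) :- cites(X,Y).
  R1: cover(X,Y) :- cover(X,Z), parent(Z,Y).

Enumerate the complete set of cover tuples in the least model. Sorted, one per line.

round 1: derive cover(a,a) via R0 from cites(a,a)
round 1: derive cover(b,a) via R0 from cites(b,a)
round 1: derive cover(c,j) via R0 from cites(c,j)
round 1: derive cover(g,b) via R0 from cites(g,b)
round 1: derive cover(g,i) via R0 from cites(g,i)
round 1: derive cover(h,a) via R0 from cites(h,a)
round 1: derive cover(i,a) via R0 from cites(i,a)
round 1: derive cover(i,i) via R0 from cites(i,i)
round 1: derive cover(j,b) via R0 from cites(j,b)
round 1: derive cover(j,c) via R0 from cites(j,c)
round 1: derive cover(j,h) via R0 from cites(j,h)
round 1: derive cover(j,i) via R0 from cites(j,i)
round 2: derive cover(c,a) via R1 from cover(c,j), parent(j,a)
round 2: derive cover(g,c) via R1 from cover(g,b), parent(b,c)
round 2: derive cover(g,h) via R1 from cover(g,i), parent(i,h)
round 2: derive cover(g,j) via R1 from cover(g,b), parent(b,j)
round 2: derive cover(i,h) via R1 from cover(i,i), parent(i,h)
round 2: derive cover(j,j) via R1 from cover(j,b), parent(b,j)
round 3: derive cover(g,a) via R1 from cover(g,j), parent(j,a)
round 3: derive cover(i,b) via R1 from cover(i,h), parent(h,b)
round 3: derive cover(i,j) via R1 from cover(i,h), parent(h,j)
round 3: derive cover(j,a) via R1 from cover(j,j), parent(j,a)
round 4: derive cover(i,c) via R1 from cover(i,b), parent(b,c)

cover(a,a)
cover(b,a)
cover(c,a)
cover(c,j)
cover(g,a)
cover(g,b)
cover(g,c)
cover(g,h)
cover(g,i)
cover(g,j)
cover(h,a)
cover(i,a)
cover(i,b)
cover(i,c)
cover(i,h)
cover(i,i)
cover(i,j)
cover(j,a)
cover(j,b)
cover(j,c)
cover(j,h)
cover(j,i)
cover(j,j)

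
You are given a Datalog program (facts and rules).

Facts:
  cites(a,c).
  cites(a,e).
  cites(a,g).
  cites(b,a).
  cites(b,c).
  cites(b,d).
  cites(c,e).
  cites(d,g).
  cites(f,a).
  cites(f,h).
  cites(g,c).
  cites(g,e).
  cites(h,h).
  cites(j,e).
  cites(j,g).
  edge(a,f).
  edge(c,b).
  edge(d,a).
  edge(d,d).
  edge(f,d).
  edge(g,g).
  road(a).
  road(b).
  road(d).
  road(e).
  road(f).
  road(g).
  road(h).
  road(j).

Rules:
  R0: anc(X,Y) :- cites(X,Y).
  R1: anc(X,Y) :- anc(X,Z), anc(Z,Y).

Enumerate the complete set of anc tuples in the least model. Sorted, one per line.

round 1: derive anc(a,c) via R0 from cites(a,c)
round 1: derive anc(a,e) via R0 from cites(a,e)
round 1: derive anc(a,g) via R0 from cites(a,g)
round 1: derive anc(b,a) via R0 from cites(b,a)
round 1: derive anc(b,c) via R0 from cites(b,c)
round 1: derive anc(b,d) via R0 from cites(b,d)
round 1: derive anc(c,e) via R0 from cites(c,e)
round 1: derive anc(d,g) via R0 from cites(d,g)
round 1: derive anc(f,a) via R0 from cites(f,a)
round 1: derive anc(f,h) via R0 from cites(f,h)
round 1: derive anc(g,c) via R0 from cites(g,c)
round 1: derive anc(g,e) via R0 from cites(g,e)
round 1: derive anc(h,h) via R0 from cites(h,h)
round 1: derive anc(j,e) via R0 from cites(j,e)
round 1: derive anc(j,g) via R0 from cites(j,g)
round 2: derive anc(b,e) via R1 from anc(b,a), anc(a,e)
round 2: derive anc(b,g) via R1 from anc(b,a), anc(a,g)
round 2: derive anc(d,c) via R1 from anc(d,g), anc(g,c)
round 2: derive anc(d,e) via R1 from anc(d,g), anc(g,e)
round 2: derive anc(f,c) via R1 from anc(f,a), anc(a,c)
round 2: derive anc(f,e) via R1 from anc(f,a), anc(a,e)
round 2: derive anc(f,g) via R1 from anc(f,a), anc(a,g)
round 2: derive anc(j,c) via R1 from anc(j,g), anc(g,c)

anc(a,c)
anc(a,e)
anc(a,g)
anc(b,a)
anc(b,c)
anc(b,d)
anc(b,e)
anc(b,g)
anc(c,e)
anc(d,c)
anc(d,e)
anc(d,g)
anc(f,a)
anc(f,c)
anc(f,e)
anc(f,g)
anc(f,h)
anc(g,c)
anc(g,e)
anc(h,h)
anc(j,c)
anc(j,e)
anc(j,g)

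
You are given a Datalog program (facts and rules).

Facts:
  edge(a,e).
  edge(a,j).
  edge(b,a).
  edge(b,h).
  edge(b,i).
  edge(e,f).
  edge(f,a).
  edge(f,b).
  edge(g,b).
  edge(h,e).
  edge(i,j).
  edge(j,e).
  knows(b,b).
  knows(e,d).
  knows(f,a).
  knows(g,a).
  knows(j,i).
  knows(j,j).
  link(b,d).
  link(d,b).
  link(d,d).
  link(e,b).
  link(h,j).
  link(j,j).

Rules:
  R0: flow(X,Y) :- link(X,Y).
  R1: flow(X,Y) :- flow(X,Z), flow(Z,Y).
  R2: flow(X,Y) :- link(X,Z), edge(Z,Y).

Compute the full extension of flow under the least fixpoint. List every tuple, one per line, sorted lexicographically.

round 1: derive flow(b,d) via R0 from link(b,d)
round 1: derive flow(d,b) via R0 from link(d,b)
round 1: derive flow(d,d) via R0 from link(d,d)
round 1: derive flow(e,b) via R0 from link(e,b)
round 1: derive flow(h,j) via R0 from link(h,j)
round 1: derive flow(j,j) via R0 from link(j,j)
round 1: derive flow(d,a) via R2 from link(d,b), edge(b,a)
round 1: derive flow(d,h) via R2 from link(d,b), edge(b,h)
round 1: derive flow(d,i) via R2 from link(d,b), edge(b,i)
round 1: derive flow(e,a) via R2 from link(e,b), edge(b,a)
round 1: derive flow(e,h) via R2 from link(e,b), edge(b,h)
round 1: derive flow(e,i) via R2 from link(e,b), edge(b,i)
round 1: derive flow(h,e) via R2 from link(h,j), edge(j,e)
round 1: derive flow(j,e) via R2 from link(j,j), edge(j,e)
round 2: derive flow(b,a) via R1 from flow(b,d), flow(d,a)
round 2: derive flow(b,b) via R1 from flow(b,d), flow(d,b)
round 2: derive flow(b,h) via R1 from flow(b,d), flow(d,h)
round 2: derive flow(b,i) via R1 from flow(b,d), flow(d,i)
round 2: derive flow(d,e) via R1 from flow(d,h), flow(h,e)
round 2: derive flow(d,j) via R1 from flow(d,h), flow(h,j)
round 2: derive flow(e,d) via R1 from flow(e,b), flow(b,d)
round 2: derive flow(e,e) via R1 from flow(e,h), flow(h,e)
round 2: derive flow(e,j) via R1 from flow(e,h), flow(h,j)
round 2: derive flow(h,a) via R1 from flow(h,e), flow(e,a)
round 2: derive flow(h,b) via R1 from flow(h,e), flow(e,b)
round 2: derive flow(h,h) via R1 from flow(h,e), flow(e,h)
round 2: derive flow(h,i) via R1 from flow(h,e), flow(e,i)
round 2: derive flow(j,a) via R1 from flow(j,e), flow(e,a)
round 2: derive flow(j,b) via R1 from flow(j,e), flow(e,b)
round 2: derive flow(j,h) via R1 from flow(j,e), flow(e,h)
round 2: derive flow(j,i) via R1 from flow(j,e), flow(e,i)
round 3: derive flow(b,e) via R1 from flow(b,d), flow(d,e)
round 3: derive flow(b,j) via R1 from flow(b,d), flow(d,j)
round 3: derive flow(h,d) via R1 from flow(h,b), flow(b,d)
round 3: derive flow(j,d) via R1 from flow(j,b), flow(b,d)

flow(b,a)
flow(b,b)
flow(b,d)
flow(b,e)
flow(b,h)
flow(b,i)
flow(b,j)
flow(d,a)
flow(d,b)
flow(d,d)
flow(d,e)
flow(d,h)
flow(d,i)
flow(d,j)
flow(e,a)
flow(e,b)
flow(e,d)
flow(e,e)
flow(e,h)
flow(e,i)
flow(e,j)
flow(h,a)
flow(h,b)
flow(h,d)
flow(h,e)
flow(h,h)
flow(h,i)
flow(h,j)
flow(j,a)
flow(j,b)
flow(j,d)
flow(j,e)
flow(j,h)
flow(j,i)
flow(j,j)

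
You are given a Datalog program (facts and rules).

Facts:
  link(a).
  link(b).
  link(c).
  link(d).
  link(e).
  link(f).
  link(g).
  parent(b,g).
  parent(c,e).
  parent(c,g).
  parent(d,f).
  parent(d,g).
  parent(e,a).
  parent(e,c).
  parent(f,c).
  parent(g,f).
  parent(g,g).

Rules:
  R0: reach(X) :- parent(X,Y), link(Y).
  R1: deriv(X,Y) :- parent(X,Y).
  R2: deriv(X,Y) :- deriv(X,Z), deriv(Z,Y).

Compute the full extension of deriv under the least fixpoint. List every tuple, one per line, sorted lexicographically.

deriv(b,a)
deriv(b,c)
deriv(b,e)
deriv(b,f)
deriv(b,g)
deriv(c,a)
deriv(c,c)
deriv(c,e)
deriv(c,f)
deriv(c,g)
deriv(d,a)
deriv(d,c)
deriv(d,e)
deriv(d,f)
deriv(d,g)
deriv(e,a)
deriv(e,c)
deriv(e,e)
deriv(e,f)
deriv(e,g)
deriv(f,a)
deriv(f,c)
deriv(f,e)
deriv(f,f)
deriv(f,g)
deriv(g,a)
deriv(g,c)
deriv(g,e)
deriv(g,f)
deriv(g,g)

round 1: derive deriv(b,g) via R1 from parent(b,g)
round 1: derive deriv(c,e) via R1 from parent(c,e)
round 1: derive deriv(c,g) via R1 from parent(c,g)
round 1: derive deriv(d,f) via R1 from parent(d,f)
round 1: derive deriv(d,g) via R1 from parent(d,g)
round 1: derive deriv(e,a) via R1 from parent(e,a)
round 1: derive deriv(e,c) via R1 from parent(e,c)
round 1: derive deriv(f,c) via R1 from parent(f,c)
round 1: derive deriv(g,f) via R1 from parent(g,f)
round 1: derive deriv(g,g) via R1 from parent(g,g)
round 2: derive deriv(b,f) via R2 from deriv(b,g), deriv(g,f)
round 2: derive deriv(c,a) via R2 from deriv(c,e), deriv(e,a)
round 2: derive deriv(c,c) via R2 from deriv(c,e), deriv(e,c)
round 2: derive deriv(c,f) via R2 from deriv(c,g), deriv(g,f)
round 2: derive deriv(d,c) via R2 from deriv(d,f), deriv(f,c)
round 2: derive deriv(e,e) via R2 from deriv(e,c), deriv(c,e)
round 2: derive deriv(e,g) via R2 from deriv(e,c), deriv(c,g)
round 2: derive deriv(f,e) via R2 from deriv(f,c), deriv(c,e)
round 2: derive deriv(f,g) via R2 from deriv(f,c), deriv(c,g)
round 2: derive deriv(g,c) via R2 from deriv(g,f), deriv(f,c)
round 3: derive deriv(b,c) via R2 from deriv(b,f), deriv(f,c)
round 3: derive deriv(b,e) via R2 from deriv(b,f), deriv(f,e)
round 3: derive deriv(d,a) via R2 from deriv(d,c), deriv(c,a)
round 3: derive deriv(d,e) via R2 from deriv(d,c), deriv(c,e)
round 3: derive deriv(e,f) via R2 from deriv(e,c), deriv(c,f)
round 3: derive deriv(f,a) via R2 from deriv(f,c), deriv(c,a)
round 3: derive deriv(f,f) via R2 from deriv(f,c), deriv(c,f)
round 3: derive deriv(g,a) via R2 from deriv(g,c), deriv(c,a)
round 3: derive deriv(g,e) via R2 from deriv(g,c), deriv(c,e)
round 4: derive deriv(b,a) via R2 from deriv(b,c), deriv(c,a)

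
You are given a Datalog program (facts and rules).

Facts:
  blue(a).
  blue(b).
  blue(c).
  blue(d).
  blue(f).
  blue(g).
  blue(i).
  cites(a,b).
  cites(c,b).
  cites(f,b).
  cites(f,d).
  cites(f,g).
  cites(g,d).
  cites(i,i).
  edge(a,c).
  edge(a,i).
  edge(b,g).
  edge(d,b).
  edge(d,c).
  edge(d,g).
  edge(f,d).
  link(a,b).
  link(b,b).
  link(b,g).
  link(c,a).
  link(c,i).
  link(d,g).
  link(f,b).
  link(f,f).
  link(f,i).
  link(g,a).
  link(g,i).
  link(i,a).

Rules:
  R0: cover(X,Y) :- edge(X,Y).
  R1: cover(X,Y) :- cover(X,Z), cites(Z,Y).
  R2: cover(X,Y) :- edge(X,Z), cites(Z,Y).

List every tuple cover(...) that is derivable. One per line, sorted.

cover(a,b)
cover(a,c)
cover(a,i)
cover(b,d)
cover(b,g)
cover(d,b)
cover(d,c)
cover(d,d)
cover(d,g)
cover(f,d)

round 1: derive cover(a,c) via R0 from edge(a,c)
round 1: derive cover(a,i) via R0 from edge(a,i)
round 1: derive cover(b,g) via R0 from edge(b,g)
round 1: derive cover(d,b) via R0 from edge(d,b)
round 1: derive cover(d,c) via R0 from edge(d,c)
round 1: derive cover(d,g) via R0 from edge(d,g)
round 1: derive cover(f,d) via R0 from edge(f,d)
round 1: derive cover(a,b) via R2 from edge(a,c), cites(c,b)
round 1: derive cover(b,d) via R2 from edge(b,g), cites(g,d)
round 1: derive cover(d,d) via R2 from edge(d,g), cites(g,d)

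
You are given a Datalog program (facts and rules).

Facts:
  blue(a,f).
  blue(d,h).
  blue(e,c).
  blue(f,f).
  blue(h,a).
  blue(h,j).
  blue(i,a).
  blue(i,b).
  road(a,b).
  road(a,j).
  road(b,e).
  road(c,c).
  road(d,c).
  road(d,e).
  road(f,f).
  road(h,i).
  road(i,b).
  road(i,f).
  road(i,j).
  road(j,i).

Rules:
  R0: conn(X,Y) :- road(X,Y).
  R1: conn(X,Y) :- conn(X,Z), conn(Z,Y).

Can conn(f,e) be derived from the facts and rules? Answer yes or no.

no

round 1: derive conn(a,b) via R0 from road(a,b)
round 1: derive conn(a,j) via R0 from road(a,j)
round 1: derive conn(b,e) via R0 from road(b,e)
round 1: derive conn(c,c) via R0 from road(c,c)
round 1: derive conn(d,c) via R0 from road(d,c)
round 1: derive conn(d,e) via R0 from road(d,e)
round 1: derive conn(f,f) via R0 from road(f,f)
round 1: derive conn(h,i) via R0 from road(h,i)
round 1: derive conn(i,b) via R0 from road(i,b)
round 1: derive conn(i,f) via R0 from road(i,f)
round 1: derive conn(i,j) via R0 from road(i,j)
round 1: derive conn(j,i) via R0 from road(j,i)
round 2: derive conn(a,e) via R1 from conn(a,b), conn(b,e)
round 2: derive conn(a,i) via R1 from conn(a,j), conn(j,i)
round 2: derive conn(h,b) via R1 from conn(h,i), conn(i,b)
round 2: derive conn(h,f) via R1 from conn(h,i), conn(i,f)
round 2: derive conn(h,j) via R1 from conn(h,i), conn(i,j)
round 2: derive conn(i,e) via R1 from conn(i,b), conn(b,e)
round 2: derive conn(i,i) via R1 from conn(i,j), conn(j,i)
round 2: derive conn(j,b) via R1 from conn(j,i), conn(i,b)
round 2: derive conn(j,f) via R1 from conn(j,i), conn(i,f)
round 2: derive conn(j,j) via R1 from conn(j,i), conn(i,j)
round 3: derive conn(a,f) via R1 from conn(a,i), conn(i,f)
round 3: derive conn(h,e) via R1 from conn(h,b), conn(b,e)
round 3: derive conn(j,e) via R1 from conn(j,b), conn(b,e)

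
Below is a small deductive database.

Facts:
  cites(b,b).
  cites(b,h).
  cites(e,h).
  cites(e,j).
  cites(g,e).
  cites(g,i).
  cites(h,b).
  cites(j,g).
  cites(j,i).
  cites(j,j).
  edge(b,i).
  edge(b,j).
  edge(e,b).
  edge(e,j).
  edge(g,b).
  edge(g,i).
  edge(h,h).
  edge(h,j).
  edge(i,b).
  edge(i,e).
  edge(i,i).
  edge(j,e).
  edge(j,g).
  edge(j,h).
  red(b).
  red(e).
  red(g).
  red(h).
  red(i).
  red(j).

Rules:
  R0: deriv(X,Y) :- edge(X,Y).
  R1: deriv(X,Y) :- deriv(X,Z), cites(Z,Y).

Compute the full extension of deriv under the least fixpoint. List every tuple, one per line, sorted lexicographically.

deriv(b,b)
deriv(b,e)
deriv(b,g)
deriv(b,h)
deriv(b,i)
deriv(b,j)
deriv(e,b)
deriv(e,e)
deriv(e,g)
deriv(e,h)
deriv(e,i)
deriv(e,j)
deriv(g,b)
deriv(g,h)
deriv(g,i)
deriv(h,b)
deriv(h,e)
deriv(h,g)
deriv(h,h)
deriv(h,i)
deriv(h,j)
deriv(i,b)
deriv(i,e)
deriv(i,g)
deriv(i,h)
deriv(i,i)
deriv(i,j)
deriv(j,b)
deriv(j,e)
deriv(j,g)
deriv(j,h)
deriv(j,i)
deriv(j,j)

round 1: derive deriv(b,i) via R0 from edge(b,i)
round 1: derive deriv(b,j) via R0 from edge(b,j)
round 1: derive deriv(e,b) via R0 from edge(e,b)
round 1: derive deriv(e,j) via R0 from edge(e,j)
round 1: derive deriv(g,b) via R0 from edge(g,b)
round 1: derive deriv(g,i) via R0 from edge(g,i)
round 1: derive deriv(h,h) via R0 from edge(h,h)
round 1: derive deriv(h,j) via R0 from edge(h,j)
round 1: derive deriv(i,b) via R0 from edge(i,b)
round 1: derive deriv(i,e) via R0 from edge(i,e)
round 1: derive deriv(i,i) via R0 from edge(i,i)
round 1: derive deriv(j,e) via R0 from edge(j,e)
round 1: derive deriv(j,g) via R0 from edge(j,g)
round 1: derive deriv(j,h) via R0 from edge(j,h)
round 2: derive deriv(b,g) via R1 from deriv(b,j), cites(j,g)
round 2: derive deriv(e,g) via R1 from deriv(e,j), cites(j,g)
round 2: derive deriv(e,h) via R1 from deriv(e,b), cites(b,h)
round 2: derive deriv(e,i) via R1 from deriv(e,j), cites(j,i)
round 2: derive deriv(g,h) via R1 from deriv(g,b), cites(b,h)
round 2: derive deriv(h,b) via R1 from deriv(h,h), cites(h,b)
round 2: derive deriv(h,g) via R1 from deriv(h,j), cites(j,g)
round 2: derive deriv(h,i) via R1 from deriv(h,j), cites(j,i)
round 2: derive deriv(i,h) via R1 from deriv(i,b), cites(b,h)
round 2: derive deriv(i,j) via R1 from deriv(i,e), cites(e,j)
round 2: derive deriv(j,b) via R1 from deriv(j,h), cites(h,b)
round 2: derive deriv(j,i) via R1 from deriv(j,g), cites(g,i)
round 2: derive deriv(j,j) via R1 from deriv(j,e), cites(e,j)
round 3: derive deriv(b,e) via R1 from deriv(b,g), cites(g,e)
round 3: derive deriv(e,e) via R1 from deriv(e,g), cites(g,e)
round 3: derive deriv(h,e) via R1 from deriv(h,g), cites(g,e)
round 3: derive deriv(i,g) via R1 from deriv(i,j), cites(j,g)
round 4: derive deriv(b,h) via R1 from deriv(b,e), cites(e,h)
round 5: derive deriv(b,b) via R1 from deriv(b,h), cites(h,b)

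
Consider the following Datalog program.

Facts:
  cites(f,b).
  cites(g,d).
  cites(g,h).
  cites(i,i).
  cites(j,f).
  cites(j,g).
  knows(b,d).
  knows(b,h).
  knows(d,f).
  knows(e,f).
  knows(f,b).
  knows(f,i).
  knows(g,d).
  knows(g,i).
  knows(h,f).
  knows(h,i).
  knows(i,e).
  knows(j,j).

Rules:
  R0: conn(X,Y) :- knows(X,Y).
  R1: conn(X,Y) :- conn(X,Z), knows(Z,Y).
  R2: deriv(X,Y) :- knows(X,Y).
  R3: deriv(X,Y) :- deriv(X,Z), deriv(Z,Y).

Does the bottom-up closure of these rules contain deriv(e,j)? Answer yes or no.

no

round 1: derive deriv(b,d) via R2 from knows(b,d)
round 1: derive deriv(b,h) via R2 from knows(b,h)
round 1: derive deriv(d,f) via R2 from knows(d,f)
round 1: derive deriv(e,f) via R2 from knows(e,f)
round 1: derive deriv(f,b) via R2 from knows(f,b)
round 1: derive deriv(f,i) via R2 from knows(f,i)
round 1: derive deriv(g,d) via R2 from knows(g,d)
round 1: derive deriv(g,i) via R2 from knows(g,i)
round 1: derive deriv(h,f) via R2 from knows(h,f)
round 1: derive deriv(h,i) via R2 from knows(h,i)
round 1: derive deriv(i,e) via R2 from knows(i,e)
round 1: derive deriv(j,j) via R2 from knows(j,j)
round 2: derive deriv(b,f) via R3 from deriv(b,d), deriv(d,f)
round 2: derive deriv(b,i) via R3 from deriv(b,h), deriv(h,i)
round 2: derive deriv(d,b) via R3 from deriv(d,f), deriv(f,b)
round 2: derive deriv(d,i) via R3 from deriv(d,f), deriv(f,i)
round 2: derive deriv(e,b) via R3 from deriv(e,f), deriv(f,b)
round 2: derive deriv(e,i) via R3 from deriv(e,f), deriv(f,i)
round 2: derive deriv(f,d) via R3 from deriv(f,b), deriv(b,d)
round 2: derive deriv(f,e) via R3 from deriv(f,i), deriv(i,e)
round 2: derive deriv(f,h) via R3 from deriv(f,b), deriv(b,h)
round 2: derive deriv(g,e) via R3 from deriv(g,i), deriv(i,e)
round 2: derive deriv(g,f) via R3 from deriv(g,d), deriv(d,f)
round 2: derive deriv(h,b) via R3 from deriv(h,f), deriv(f,b)
round 2: derive deriv(h,e) via R3 from deriv(h,i), deriv(i,e)
round 2: derive deriv(i,f) via R3 from deriv(i,e), deriv(e,f)
round 3: derive deriv(b,b) via R3 from deriv(b,d), deriv(d,b)
round 3: derive deriv(b,e) via R3 from deriv(b,f), deriv(f,e)
round 3: derive deriv(d,d) via R3 from deriv(d,b), deriv(b,d)
round 3: derive deriv(d,e) via R3 from deriv(d,f), deriv(f,e)
round 3: derive deriv(d,h) via R3 from deriv(d,b), deriv(b,h)
round 3: derive deriv(e,d) via R3 from deriv(e,b), deriv(b,d)
round 3: derive deriv(e,e) via R3 from deriv(e,f), deriv(f,e)
round 3: derive deriv(e,h) via R3 from deriv(e,b), deriv(b,h)
round 3: derive deriv(f,f) via R3 from deriv(f,b), deriv(b,f)
round 3: derive deriv(g,b) via R3 from deriv(g,d), deriv(d,b)
round 3: derive deriv(g,h) via R3 from deriv(g,f), deriv(f,h)
round 3: derive deriv(h,d) via R3 from deriv(h,b), deriv(b,d)
round 3: derive deriv(h,h) via R3 from deriv(h,b), deriv(b,h)
round 3: derive deriv(i,b) via R3 from deriv(i,e), deriv(e,b)
round 3: derive deriv(i,d) via R3 from deriv(i,f), deriv(f,d)
round 3: derive deriv(i,h) via R3 from deriv(i,f), deriv(f,h)
round 3: derive deriv(i,i) via R3 from deriv(i,e), deriv(e,i)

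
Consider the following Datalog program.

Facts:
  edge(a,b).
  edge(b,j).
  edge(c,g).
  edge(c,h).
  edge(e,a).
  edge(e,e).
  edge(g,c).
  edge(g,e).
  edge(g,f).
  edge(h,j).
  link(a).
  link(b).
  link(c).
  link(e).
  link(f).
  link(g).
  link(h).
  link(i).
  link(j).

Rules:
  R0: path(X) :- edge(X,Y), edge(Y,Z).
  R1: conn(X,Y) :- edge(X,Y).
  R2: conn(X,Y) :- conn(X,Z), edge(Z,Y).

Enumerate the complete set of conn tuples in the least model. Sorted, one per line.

conn(a,b)
conn(a,j)
conn(b,j)
conn(c,a)
conn(c,b)
conn(c,c)
conn(c,e)
conn(c,f)
conn(c,g)
conn(c,h)
conn(c,j)
conn(e,a)
conn(e,b)
conn(e,e)
conn(e,j)
conn(g,a)
conn(g,b)
conn(g,c)
conn(g,e)
conn(g,f)
conn(g,g)
conn(g,h)
conn(g,j)
conn(h,j)

round 1: derive conn(a,b) via R1 from edge(a,b)
round 1: derive conn(b,j) via R1 from edge(b,j)
round 1: derive conn(c,g) via R1 from edge(c,g)
round 1: derive conn(c,h) via R1 from edge(c,h)
round 1: derive conn(e,a) via R1 from edge(e,a)
round 1: derive conn(e,e) via R1 from edge(e,e)
round 1: derive conn(g,c) via R1 from edge(g,c)
round 1: derive conn(g,e) via R1 from edge(g,e)
round 1: derive conn(g,f) via R1 from edge(g,f)
round 1: derive conn(h,j) via R1 from edge(h,j)
round 2: derive conn(a,j) via R2 from conn(a,b), edge(b,j)
round 2: derive conn(c,c) via R2 from conn(c,g), edge(g,c)
round 2: derive conn(c,e) via R2 from conn(c,g), edge(g,e)
round 2: derive conn(c,f) via R2 from conn(c,g), edge(g,f)
round 2: derive conn(c,j) via R2 from conn(c,h), edge(h,j)
round 2: derive conn(e,b) via R2 from conn(e,a), edge(a,b)
round 2: derive conn(g,a) via R2 from conn(g,e), edge(e,a)
round 2: derive conn(g,g) via R2 from conn(g,c), edge(c,g)
round 2: derive conn(g,h) via R2 from conn(g,c), edge(c,h)
round 3: derive conn(c,a) via R2 from conn(c,e), edge(e,a)
round 3: derive conn(e,j) via R2 from conn(e,b), edge(b,j)
round 3: derive conn(g,b) via R2 from conn(g,a), edge(a,b)
round 3: derive conn(g,j) via R2 from conn(g,h), edge(h,j)
round 4: derive conn(c,b) via R2 from conn(c,a), edge(a,b)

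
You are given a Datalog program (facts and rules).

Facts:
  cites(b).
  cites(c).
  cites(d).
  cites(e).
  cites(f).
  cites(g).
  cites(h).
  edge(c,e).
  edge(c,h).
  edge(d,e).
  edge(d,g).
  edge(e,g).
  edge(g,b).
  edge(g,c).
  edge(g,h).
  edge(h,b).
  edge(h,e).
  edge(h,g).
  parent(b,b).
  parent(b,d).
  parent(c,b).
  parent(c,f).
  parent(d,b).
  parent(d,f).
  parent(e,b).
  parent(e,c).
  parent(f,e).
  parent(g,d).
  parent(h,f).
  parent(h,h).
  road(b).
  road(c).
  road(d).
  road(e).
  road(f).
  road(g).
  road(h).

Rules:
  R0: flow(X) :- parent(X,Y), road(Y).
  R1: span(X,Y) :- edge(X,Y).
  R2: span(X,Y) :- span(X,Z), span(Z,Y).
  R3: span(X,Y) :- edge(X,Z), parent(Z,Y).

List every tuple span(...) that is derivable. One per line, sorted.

span(c,b)
span(c,c)
span(c,d)
span(c,e)
span(c,f)
span(c,g)
span(c,h)
span(d,b)
span(d,c)
span(d,d)
span(d,e)
span(d,f)
span(d,g)
span(d,h)
span(e,b)
span(e,c)
span(e,d)
span(e,e)
span(e,f)
span(e,g)
span(e,h)
span(g,b)
span(g,c)
span(g,d)
span(g,e)
span(g,f)
span(g,g)
span(g,h)
span(h,b)
span(h,c)
span(h,d)
span(h,e)
span(h,f)
span(h,g)
span(h,h)

round 1: derive span(c,e) via R1 from edge(c,e)
round 1: derive span(c,h) via R1 from edge(c,h)
round 1: derive span(d,e) via R1 from edge(d,e)
round 1: derive span(d,g) via R1 from edge(d,g)
round 1: derive span(e,g) via R1 from edge(e,g)
round 1: derive span(g,b) via R1 from edge(g,b)
round 1: derive span(g,c) via R1 from edge(g,c)
round 1: derive span(g,h) via R1 from edge(g,h)
round 1: derive span(h,b) via R1 from edge(h,b)
round 1: derive span(h,e) via R1 from edge(h,e)
round 1: derive span(h,g) via R1 from edge(h,g)
round 1: derive span(c,b) via R3 from edge(c,e), parent(e,b)
round 1: derive span(c,c) via R3 from edge(c,e), parent(e,c)
round 1: derive span(c,f) via R3 from edge(c,h), parent(h,f)
round 1: derive span(d,b) via R3 from edge(d,e), parent(e,b)
round 1: derive span(d,c) via R3 from edge(d,e), parent(e,c)
round 1: derive span(d,d) via R3 from edge(d,g), parent(g,d)
round 1: derive span(e,d) via R3 from edge(e,g), parent(g,d)
round 1: derive span(g,d) via R3 from edge(g,b), parent(b,d)
round 1: derive span(g,f) via R3 from edge(g,c), parent(c,f)
round 1: derive span(h,c) via R3 from edge(h,e), parent(e,c)
round 1: derive span(h,d) via R3 from edge(h,b), parent(b,d)
round 2: derive span(c,d) via R2 from span(c,e), span(e,d)
round 2: derive span(c,g) via R2 from span(c,e), span(e,g)
round 2: derive span(d,f) via R2 from span(d,c), span(c,f)
round 2: derive span(d,h) via R2 from span(d,c), span(c,h)
round 2: derive span(e,b) via R2 from span(e,d), span(d,b)
round 2: derive span(e,c) via R2 from span(e,d), span(d,c)
round 2: derive span(e,e) via R2 from span(e,d), span(d,e)
round 2: derive span(e,f) via R2 from span(e,g), span(g,f)
round 2: derive span(e,h) via R2 from span(e,g), span(g,h)
round 2: derive span(g,e) via R2 from span(g,c), span(c,e)
round 2: derive span(g,g) via R2 from span(g,d), span(d,g)
round 2: derive span(h,f) via R2 from span(h,c), span(c,f)
round 2: derive span(h,h) via R2 from span(h,c), span(c,h)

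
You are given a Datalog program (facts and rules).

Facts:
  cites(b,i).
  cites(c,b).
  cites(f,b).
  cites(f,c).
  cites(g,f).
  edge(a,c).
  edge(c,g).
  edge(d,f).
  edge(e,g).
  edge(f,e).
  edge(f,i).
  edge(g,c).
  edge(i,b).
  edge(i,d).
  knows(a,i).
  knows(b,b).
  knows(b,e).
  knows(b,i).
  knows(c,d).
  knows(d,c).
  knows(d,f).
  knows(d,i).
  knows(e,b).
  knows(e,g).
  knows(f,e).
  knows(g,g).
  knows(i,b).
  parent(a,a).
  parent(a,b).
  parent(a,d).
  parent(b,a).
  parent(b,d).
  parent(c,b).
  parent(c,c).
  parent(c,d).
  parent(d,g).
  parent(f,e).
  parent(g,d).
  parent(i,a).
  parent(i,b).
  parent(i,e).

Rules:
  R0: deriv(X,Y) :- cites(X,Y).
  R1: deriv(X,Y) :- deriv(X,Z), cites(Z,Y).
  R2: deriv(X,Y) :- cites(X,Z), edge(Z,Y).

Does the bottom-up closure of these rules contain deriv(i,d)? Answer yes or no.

no

round 1: derive deriv(b,i) via R0 from cites(b,i)
round 1: derive deriv(c,b) via R0 from cites(c,b)
round 1: derive deriv(f,b) via R0 from cites(f,b)
round 1: derive deriv(f,c) via R0 from cites(f,c)
round 1: derive deriv(g,f) via R0 from cites(g,f)
round 1: derive deriv(b,b) via R2 from cites(b,i), edge(i,b)
round 1: derive deriv(b,d) via R2 from cites(b,i), edge(i,d)
round 1: derive deriv(f,g) via R2 from cites(f,c), edge(c,g)
round 1: derive deriv(g,e) via R2 from cites(g,f), edge(f,e)
round 1: derive deriv(g,i) via R2 from cites(g,f), edge(f,i)
round 2: derive deriv(c,i) via R1 from deriv(c,b), cites(b,i)
round 2: derive deriv(f,f) via R1 from deriv(f,g), cites(g,f)
round 2: derive deriv(f,i) via R1 from deriv(f,b), cites(b,i)
round 2: derive deriv(g,b) via R1 from deriv(g,f), cites(f,b)
round 2: derive deriv(g,c) via R1 from deriv(g,f), cites(f,c)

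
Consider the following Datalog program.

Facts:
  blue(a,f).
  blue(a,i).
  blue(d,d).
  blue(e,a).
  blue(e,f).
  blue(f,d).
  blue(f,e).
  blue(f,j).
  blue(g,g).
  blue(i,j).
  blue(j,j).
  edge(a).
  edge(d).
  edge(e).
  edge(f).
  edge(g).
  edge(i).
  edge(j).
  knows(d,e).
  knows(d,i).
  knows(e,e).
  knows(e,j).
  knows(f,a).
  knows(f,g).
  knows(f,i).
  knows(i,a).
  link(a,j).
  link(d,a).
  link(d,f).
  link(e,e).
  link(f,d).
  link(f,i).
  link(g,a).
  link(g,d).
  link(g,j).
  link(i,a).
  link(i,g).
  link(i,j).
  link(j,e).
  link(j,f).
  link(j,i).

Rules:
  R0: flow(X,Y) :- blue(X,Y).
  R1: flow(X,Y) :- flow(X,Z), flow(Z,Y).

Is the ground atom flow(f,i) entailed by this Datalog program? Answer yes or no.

round 1: derive flow(a,f) via R0 from blue(a,f)
round 1: derive flow(a,i) via R0 from blue(a,i)
round 1: derive flow(d,d) via R0 from blue(d,d)
round 1: derive flow(e,a) via R0 from blue(e,a)
round 1: derive flow(e,f) via R0 from blue(e,f)
round 1: derive flow(f,d) via R0 from blue(f,d)
round 1: derive flow(f,e) via R0 from blue(f,e)
round 1: derive flow(f,j) via R0 from blue(f,j)
round 1: derive flow(g,g) via R0 from blue(g,g)
round 1: derive flow(i,j) via R0 from blue(i,j)
round 1: derive flow(j,j) via R0 from blue(j,j)
round 2: derive flow(a,d) via R1 from flow(a,f), flow(f,d)
round 2: derive flow(a,e) via R1 from flow(a,f), flow(f,e)
round 2: derive flow(a,j) via R1 from flow(a,f), flow(f,j)
round 2: derive flow(e,d) via R1 from flow(e,f), flow(f,d)
round 2: derive flow(e,e) via R1 from flow(e,f), flow(f,e)
round 2: derive flow(e,i) via R1 from flow(e,a), flow(a,i)
round 2: derive flow(e,j) via R1 from flow(e,f), flow(f,j)
round 2: derive flow(f,a) via R1 from flow(f,e), flow(e,a)
round 2: derive flow(f,f) via R1 from flow(f,e), flow(e,f)
round 3: derive flow(a,a) via R1 from flow(a,e), flow(e,a)
round 3: derive flow(f,i) via R1 from flow(f,a), flow(a,i)

yes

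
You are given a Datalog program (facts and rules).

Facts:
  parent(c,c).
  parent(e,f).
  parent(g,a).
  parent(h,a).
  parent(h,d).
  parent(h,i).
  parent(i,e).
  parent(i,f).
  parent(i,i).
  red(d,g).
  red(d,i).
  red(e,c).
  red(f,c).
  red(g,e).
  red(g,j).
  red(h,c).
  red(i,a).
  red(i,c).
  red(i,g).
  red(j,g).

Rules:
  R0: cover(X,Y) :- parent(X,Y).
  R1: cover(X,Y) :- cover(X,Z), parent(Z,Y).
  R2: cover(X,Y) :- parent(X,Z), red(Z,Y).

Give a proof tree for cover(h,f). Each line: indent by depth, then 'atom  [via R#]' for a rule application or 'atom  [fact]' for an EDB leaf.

round 1: derive cover(c,c) via R0 from parent(c,c)
round 1: derive cover(e,f) via R0 from parent(e,f)
round 1: derive cover(g,a) via R0 from parent(g,a)
round 1: derive cover(h,a) via R0 from parent(h,a)
round 1: derive cover(h,d) via R0 from parent(h,d)
round 1: derive cover(h,i) via R0 from parent(h,i)
round 1: derive cover(i,e) via R0 from parent(i,e)
round 1: derive cover(i,f) via R0 from parent(i,f)
round 1: derive cover(i,i) via R0 from parent(i,i)
round 1: derive cover(e,c) via R2 from parent(e,f), red(f,c)
round 1: derive cover(h,c) via R2 from parent(h,i), red(i,c)
round 1: derive cover(h,g) via R2 from parent(h,d), red(d,g)
round 1: derive cover(i,a) via R2 from parent(i,i), red(i,a)
round 1: derive cover(i,c) via R2 from parent(i,e), red(e,c)
round 1: derive cover(i,g) via R2 from parent(i,i), red(i,g)
round 2: derive cover(h,e) via R1 from cover(h,i), parent(i,e)
round 2: derive cover(h,f) via R1 from cover(h,i), parent(i,f)

cover(h,f)  [via R1]
  cover(h,i)  [via R0]
    parent(h,i)  [fact]
  parent(i,f)  [fact]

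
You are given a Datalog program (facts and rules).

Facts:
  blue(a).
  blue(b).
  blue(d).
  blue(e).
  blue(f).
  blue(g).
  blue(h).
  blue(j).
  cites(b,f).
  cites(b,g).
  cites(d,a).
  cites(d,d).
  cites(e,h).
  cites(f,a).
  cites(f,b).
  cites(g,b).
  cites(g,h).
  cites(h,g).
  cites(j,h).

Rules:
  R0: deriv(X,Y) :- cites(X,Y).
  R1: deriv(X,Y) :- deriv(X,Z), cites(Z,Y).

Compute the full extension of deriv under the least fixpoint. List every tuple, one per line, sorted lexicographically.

deriv(b,a)
deriv(b,b)
deriv(b,f)
deriv(b,g)
deriv(b,h)
deriv(d,a)
deriv(d,d)
deriv(e,a)
deriv(e,b)
deriv(e,f)
deriv(e,g)
deriv(e,h)
deriv(f,a)
deriv(f,b)
deriv(f,f)
deriv(f,g)
deriv(f,h)
deriv(g,a)
deriv(g,b)
deriv(g,f)
deriv(g,g)
deriv(g,h)
deriv(h,a)
deriv(h,b)
deriv(h,f)
deriv(h,g)
deriv(h,h)
deriv(j,a)
deriv(j,b)
deriv(j,f)
deriv(j,g)
deriv(j,h)

round 1: derive deriv(b,f) via R0 from cites(b,f)
round 1: derive deriv(b,g) via R0 from cites(b,g)
round 1: derive deriv(d,a) via R0 from cites(d,a)
round 1: derive deriv(d,d) via R0 from cites(d,d)
round 1: derive deriv(e,h) via R0 from cites(e,h)
round 1: derive deriv(f,a) via R0 from cites(f,a)
round 1: derive deriv(f,b) via R0 from cites(f,b)
round 1: derive deriv(g,b) via R0 from cites(g,b)
round 1: derive deriv(g,h) via R0 from cites(g,h)
round 1: derive deriv(h,g) via R0 from cites(h,g)
round 1: derive deriv(j,h) via R0 from cites(j,h)
round 2: derive deriv(b,a) via R1 from deriv(b,f), cites(f,a)
round 2: derive deriv(b,b) via R1 from deriv(b,f), cites(f,b)
round 2: derive deriv(b,h) via R1 from deriv(b,g), cites(g,h)
round 2: derive deriv(e,g) via R1 from deriv(e,h), cites(h,g)
round 2: derive deriv(f,f) via R1 from deriv(f,b), cites(b,f)
round 2: derive deriv(f,g) via R1 from deriv(f,b), cites(b,g)
round 2: derive deriv(g,f) via R1 from deriv(g,b), cites(b,f)
round 2: derive deriv(g,g) via R1 from deriv(g,b), cites(b,g)
round 2: derive deriv(h,b) via R1 from deriv(h,g), cites(g,b)
round 2: derive deriv(h,h) via R1 from deriv(h,g), cites(g,h)
round 2: derive deriv(j,g) via R1 from deriv(j,h), cites(h,g)
round 3: derive deriv(e,b) via R1 from deriv(e,g), cites(g,b)
round 3: derive deriv(f,h) via R1 from deriv(f,g), cites(g,h)
round 3: derive deriv(g,a) via R1 from deriv(g,f), cites(f,a)
round 3: derive deriv(h,f) via R1 from deriv(h,b), cites(b,f)
round 3: derive deriv(j,b) via R1 from deriv(j,g), cites(g,b)
round 4: derive deriv(e,f) via R1 from deriv(e,b), cites(b,f)
round 4: derive deriv(h,a) via R1 from deriv(h,f), cites(f,a)
round 4: derive deriv(j,f) via R1 from deriv(j,b), cites(b,f)
round 5: derive deriv(e,a) via R1 from deriv(e,f), cites(f,a)
round 5: derive deriv(j,a) via R1 from deriv(j,f), cites(f,a)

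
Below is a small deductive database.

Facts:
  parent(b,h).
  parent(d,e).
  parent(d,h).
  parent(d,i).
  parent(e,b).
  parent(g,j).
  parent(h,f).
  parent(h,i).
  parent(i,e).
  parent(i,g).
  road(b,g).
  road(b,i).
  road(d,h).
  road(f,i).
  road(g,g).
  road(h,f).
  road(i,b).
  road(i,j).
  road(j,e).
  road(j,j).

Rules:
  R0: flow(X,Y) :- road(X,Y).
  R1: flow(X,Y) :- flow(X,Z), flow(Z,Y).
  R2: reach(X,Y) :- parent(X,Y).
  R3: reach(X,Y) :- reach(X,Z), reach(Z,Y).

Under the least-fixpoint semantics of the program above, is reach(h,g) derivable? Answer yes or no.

yes

round 1: derive reach(b,h) via R2 from parent(b,h)
round 1: derive reach(d,e) via R2 from parent(d,e)
round 1: derive reach(d,h) via R2 from parent(d,h)
round 1: derive reach(d,i) via R2 from parent(d,i)
round 1: derive reach(e,b) via R2 from parent(e,b)
round 1: derive reach(g,j) via R2 from parent(g,j)
round 1: derive reach(h,f) via R2 from parent(h,f)
round 1: derive reach(h,i) via R2 from parent(h,i)
round 1: derive reach(i,e) via R2 from parent(i,e)
round 1: derive reach(i,g) via R2 from parent(i,g)
round 2: derive reach(b,f) via R3 from reach(b,h), reach(h,f)
round 2: derive reach(b,i) via R3 from reach(b,h), reach(h,i)
round 2: derive reach(d,b) via R3 from reach(d,e), reach(e,b)
round 2: derive reach(d,f) via R3 from reach(d,h), reach(h,f)
round 2: derive reach(d,g) via R3 from reach(d,i), reach(i,g)
round 2: derive reach(e,h) via R3 from reach(e,b), reach(b,h)
round 2: derive reach(h,e) via R3 from reach(h,i), reach(i,e)
round 2: derive reach(h,g) via R3 from reach(h,i), reach(i,g)
round 2: derive reach(i,b) via R3 from reach(i,e), reach(e,b)
round 2: derive reach(i,j) via R3 from reach(i,g), reach(g,j)
round 3: derive reach(b,b) via R3 from reach(b,i), reach(i,b)
round 3: derive reach(b,e) via R3 from reach(b,h), reach(h,e)
round 3: derive reach(b,g) via R3 from reach(b,h), reach(h,g)
round 3: derive reach(b,j) via R3 from reach(b,i), reach(i,j)
round 3: derive reach(d,j) via R3 from reach(d,g), reach(g,j)
round 3: derive reach(e,e) via R3 from reach(e,h), reach(h,e)
round 3: derive reach(e,f) via R3 from reach(e,b), reach(b,f)
round 3: derive reach(e,g) via R3 from reach(e,h), reach(h,g)
round 3: derive reach(e,i) via R3 from reach(e,b), reach(b,i)
round 3: derive reach(h,b) via R3 from reach(h,e), reach(e,b)
round 3: derive reach(h,h) via R3 from reach(h,e), reach(e,h)
round 3: derive reach(h,j) via R3 from reach(h,g), reach(g,j)
round 3: derive reach(i,f) via R3 from reach(i,b), reach(b,f)
round 3: derive reach(i,h) via R3 from reach(i,b), reach(b,h)
round 3: derive reach(i,i) via R3 from reach(i,b), reach(b,i)
round 4: derive reach(e,j) via R3 from reach(e,b), reach(b,j)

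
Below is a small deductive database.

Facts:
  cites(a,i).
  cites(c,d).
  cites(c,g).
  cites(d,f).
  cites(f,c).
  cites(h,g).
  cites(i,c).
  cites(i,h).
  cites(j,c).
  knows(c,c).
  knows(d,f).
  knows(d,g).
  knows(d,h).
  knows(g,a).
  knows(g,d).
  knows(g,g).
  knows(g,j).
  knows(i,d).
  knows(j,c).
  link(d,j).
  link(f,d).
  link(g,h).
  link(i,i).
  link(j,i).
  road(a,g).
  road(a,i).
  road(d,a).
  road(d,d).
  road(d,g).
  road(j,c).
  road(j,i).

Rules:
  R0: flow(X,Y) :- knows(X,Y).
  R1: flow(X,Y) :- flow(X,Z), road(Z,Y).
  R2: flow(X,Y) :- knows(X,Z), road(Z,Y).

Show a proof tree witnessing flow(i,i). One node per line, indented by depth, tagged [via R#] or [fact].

flow(i,i)  [via R1]
  flow(i,a)  [via R2]
    knows(i,d)  [fact]
    road(d,a)  [fact]
  road(a,i)  [fact]

round 1: derive flow(c,c) via R0 from knows(c,c)
round 1: derive flow(d,f) via R0 from knows(d,f)
round 1: derive flow(d,g) via R0 from knows(d,g)
round 1: derive flow(d,h) via R0 from knows(d,h)
round 1: derive flow(g,a) via R0 from knows(g,a)
round 1: derive flow(g,d) via R0 from knows(g,d)
round 1: derive flow(g,g) via R0 from knows(g,g)
round 1: derive flow(g,j) via R0 from knows(g,j)
round 1: derive flow(i,d) via R0 from knows(i,d)
round 1: derive flow(j,c) via R0 from knows(j,c)
round 1: derive flow(g,c) via R2 from knows(g,j), road(j,c)
round 1: derive flow(g,i) via R2 from knows(g,a), road(a,i)
round 1: derive flow(i,a) via R2 from knows(i,d), road(d,a)
round 1: derive flow(i,g) via R2 from knows(i,d), road(d,g)
round 2: derive flow(i,i) via R1 from flow(i,a), road(a,i)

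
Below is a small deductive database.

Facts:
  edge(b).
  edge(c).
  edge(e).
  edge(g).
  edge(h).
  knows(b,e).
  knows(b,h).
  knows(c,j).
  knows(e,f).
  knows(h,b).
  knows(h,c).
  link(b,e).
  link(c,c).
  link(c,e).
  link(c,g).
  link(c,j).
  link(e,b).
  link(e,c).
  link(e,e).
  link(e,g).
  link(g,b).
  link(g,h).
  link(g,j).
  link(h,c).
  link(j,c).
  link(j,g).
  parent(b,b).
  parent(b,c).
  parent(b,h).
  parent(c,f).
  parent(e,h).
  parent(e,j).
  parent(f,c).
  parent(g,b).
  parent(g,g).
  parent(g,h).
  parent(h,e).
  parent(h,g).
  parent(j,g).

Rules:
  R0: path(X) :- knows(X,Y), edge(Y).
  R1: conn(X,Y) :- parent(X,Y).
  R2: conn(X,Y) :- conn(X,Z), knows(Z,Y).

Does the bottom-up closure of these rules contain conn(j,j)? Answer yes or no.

no

round 1: derive conn(b,b) via R1 from parent(b,b)
round 1: derive conn(b,c) via R1 from parent(b,c)
round 1: derive conn(b,h) via R1 from parent(b,h)
round 1: derive conn(c,f) via R1 from parent(c,f)
round 1: derive conn(e,h) via R1 from parent(e,h)
round 1: derive conn(e,j) via R1 from parent(e,j)
round 1: derive conn(f,c) via R1 from parent(f,c)
round 1: derive conn(g,b) via R1 from parent(g,b)
round 1: derive conn(g,g) via R1 from parent(g,g)
round 1: derive conn(g,h) via R1 from parent(g,h)
round 1: derive conn(h,e) via R1 from parent(h,e)
round 1: derive conn(h,g) via R1 from parent(h,g)
round 1: derive conn(j,g) via R1 from parent(j,g)
round 2: derive conn(b,e) via R2 from conn(b,b), knows(b,e)
round 2: derive conn(b,j) via R2 from conn(b,c), knows(c,j)
round 2: derive conn(e,b) via R2 from conn(e,h), knows(h,b)
round 2: derive conn(e,c) via R2 from conn(e,h), knows(h,c)
round 2: derive conn(f,j) via R2 from conn(f,c), knows(c,j)
round 2: derive conn(g,c) via R2 from conn(g,h), knows(h,c)
round 2: derive conn(g,e) via R2 from conn(g,b), knows(b,e)
round 2: derive conn(h,f) via R2 from conn(h,e), knows(e,f)
round 3: derive conn(b,f) via R2 from conn(b,e), knows(e,f)
round 3: derive conn(e,e) via R2 from conn(e,b), knows(b,e)
round 3: derive conn(g,f) via R2 from conn(g,e), knows(e,f)
round 3: derive conn(g,j) via R2 from conn(g,c), knows(c,j)
round 4: derive conn(e,f) via R2 from conn(e,e), knows(e,f)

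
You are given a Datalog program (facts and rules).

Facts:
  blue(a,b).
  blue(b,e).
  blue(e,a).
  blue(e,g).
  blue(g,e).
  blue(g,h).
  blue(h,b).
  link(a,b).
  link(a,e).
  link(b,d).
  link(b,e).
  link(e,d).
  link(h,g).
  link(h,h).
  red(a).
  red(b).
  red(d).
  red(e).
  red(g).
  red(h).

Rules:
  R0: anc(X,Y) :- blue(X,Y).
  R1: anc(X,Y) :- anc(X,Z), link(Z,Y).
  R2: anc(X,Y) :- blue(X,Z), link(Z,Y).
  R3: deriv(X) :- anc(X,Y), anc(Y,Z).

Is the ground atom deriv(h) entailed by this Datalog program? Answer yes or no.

yes

round 1: derive anc(a,b) via R0 from blue(a,b)
round 1: derive anc(b,e) via R0 from blue(b,e)
round 1: derive anc(e,a) via R0 from blue(e,a)
round 1: derive anc(e,g) via R0 from blue(e,g)
round 1: derive anc(g,e) via R0 from blue(g,e)
round 1: derive anc(g,h) via R0 from blue(g,h)
round 1: derive anc(h,b) via R0 from blue(h,b)
round 1: derive anc(a,d) via R2 from blue(a,b), link(b,d)
round 1: derive anc(a,e) via R2 from blue(a,b), link(b,e)
round 1: derive anc(b,d) via R2 from blue(b,e), link(e,d)
round 1: derive anc(e,b) via R2 from blue(e,a), link(a,b)
round 1: derive anc(e,e) via R2 from blue(e,a), link(a,e)
round 1: derive anc(g,d) via R2 from blue(g,e), link(e,d)
round 1: derive anc(g,g) via R2 from blue(g,h), link(h,g)
round 1: derive anc(h,d) via R2 from blue(h,b), link(b,d)
round 1: derive anc(h,e) via R2 from blue(h,b), link(b,e)
round 2: derive anc(e,d) via R1 from anc(e,b), link(b,d)
round 2: derive deriv(a) via R3 from anc(a,b), anc(b,d)
round 2: derive deriv(b) via R3 from anc(b,e), anc(e,a)
round 2: derive deriv(e) via R3 from anc(e,a), anc(a,b)
round 2: derive deriv(g) via R3 from anc(g,e), anc(e,a)
round 2: derive deriv(h) via R3 from anc(h,b), anc(b,d)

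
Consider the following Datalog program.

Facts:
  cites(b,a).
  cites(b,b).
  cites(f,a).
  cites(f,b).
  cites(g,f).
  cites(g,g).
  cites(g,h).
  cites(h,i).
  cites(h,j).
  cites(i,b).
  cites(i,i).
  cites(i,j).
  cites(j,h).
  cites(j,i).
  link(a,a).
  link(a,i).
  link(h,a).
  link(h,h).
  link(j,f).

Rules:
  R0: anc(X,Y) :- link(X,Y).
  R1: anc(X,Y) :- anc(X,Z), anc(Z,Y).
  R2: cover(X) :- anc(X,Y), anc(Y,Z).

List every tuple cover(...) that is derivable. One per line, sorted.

round 1: derive anc(a,a) via R0 from link(a,a)
round 1: derive anc(a,i) via R0 from link(a,i)
round 1: derive anc(h,a) via R0 from link(h,a)
round 1: derive anc(h,h) via R0 from link(h,h)
round 1: derive anc(j,f) via R0 from link(j,f)
round 2: derive anc(h,i) via R1 from anc(h,a), anc(a,i)
round 2: derive cover(a) via R2 from anc(a,a), anc(a,a)
round 2: derive cover(h) via R2 from anc(h,a), anc(a,a)

cover(a)
cover(h)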